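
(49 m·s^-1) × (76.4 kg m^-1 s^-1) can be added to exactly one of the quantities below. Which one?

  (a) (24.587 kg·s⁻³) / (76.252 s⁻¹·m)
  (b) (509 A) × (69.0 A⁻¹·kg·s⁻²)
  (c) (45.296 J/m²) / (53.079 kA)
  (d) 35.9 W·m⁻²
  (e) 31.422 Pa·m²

Reference: [m·s⁻¹] · [kg·m⁻¹·s⁻¹] = kg·s⁻².
Each option:
  (a) [kg·s⁻³] / [m·s⁻¹] = kg·m⁻¹·s⁻²
  (b) [A] · [kg·s⁻²·A⁻¹] = kg·s⁻²  ← same
  (c) [kg·s⁻²] / [A] = kg·s⁻²·A⁻¹
  (d) W·m⁻² = J·s⁻¹·m⁻² = kg·s⁻³
  (e) Pa·m² = N·m⁻²·m² = kg·m·s⁻²
Only (b) matches kg·s⁻².

(b)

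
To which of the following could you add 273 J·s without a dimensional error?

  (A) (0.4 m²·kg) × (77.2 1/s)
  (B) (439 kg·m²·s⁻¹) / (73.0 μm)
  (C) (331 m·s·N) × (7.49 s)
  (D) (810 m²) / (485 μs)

(A)

Reference: J·s = N·m·s = kg·m²·s⁻¹.
Each option:
  (A) [kg·m²] · [s⁻¹] = kg·m²·s⁻¹  ← same
  (B) [kg·m²·s⁻¹] / [m] = kg·m·s⁻¹
  (C) [kg·m²·s⁻¹] · [s] = kg·m²
  (D) [m²] / [s] = m²·s⁻¹
Only (A) matches kg·m²·s⁻¹.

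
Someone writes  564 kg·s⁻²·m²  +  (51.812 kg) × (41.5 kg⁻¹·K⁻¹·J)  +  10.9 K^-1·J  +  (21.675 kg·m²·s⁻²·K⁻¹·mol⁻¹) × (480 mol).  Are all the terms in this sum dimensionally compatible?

Dimensions:
  564 kg·s⁻²·m²:  kg·m²·s⁻²
  (51.812 kg) × (41.5 kg⁻¹·K⁻¹·J):  [kg] · [m²·s⁻²·K⁻¹] = kg·m²·s⁻²·K⁻¹
  10.9 K^-1·J:  J·K⁻¹ = N·m·K⁻¹ = kg·m²·s⁻²·K⁻¹
  (21.675 kg·m²·s⁻²·K⁻¹·mol⁻¹) × (480 mol):  [kg·m²·s⁻²·K⁻¹·mol⁻¹] · [mol] = kg·m²·s⁻²·K⁻¹
The terms do not share a single dimension (kg·m²·s⁻² vs kg·m²·s⁻²·K⁻¹).

No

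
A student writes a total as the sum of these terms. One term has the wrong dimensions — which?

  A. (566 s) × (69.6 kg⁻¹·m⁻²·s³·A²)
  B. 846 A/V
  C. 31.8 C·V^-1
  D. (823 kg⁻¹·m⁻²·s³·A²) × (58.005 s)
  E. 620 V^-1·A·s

Expand each in SI base units:
  A. [s] · [kg⁻¹·m⁻²·s³·A²] = kg⁻¹·m⁻²·s⁴·A²
  B. A·V⁻¹ = A·(J·C⁻¹)⁻¹ = kg⁻¹·m⁻²·s³·A²
  C. C·V⁻¹ = s·A·(J·C⁻¹)⁻¹ = kg⁻¹·m⁻²·s⁴·A²
  D. [kg⁻¹·m⁻²·s³·A²] · [s] = kg⁻¹·m⁻²·s⁴·A²
  E. A·s·V⁻¹ = A·s·(J·C⁻¹)⁻¹ = kg⁻¹·m⁻²·s⁴·A²
All reduce to kg⁻¹·m⁻²·s⁴·A² except B., which is kg⁻¹·m⁻²·s³·A².

B.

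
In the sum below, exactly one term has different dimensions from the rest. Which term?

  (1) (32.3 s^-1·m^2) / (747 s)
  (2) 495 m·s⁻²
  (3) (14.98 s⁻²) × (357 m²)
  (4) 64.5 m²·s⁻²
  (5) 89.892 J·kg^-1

Reduce each to base SI dimensions:
  (1) [m²·s⁻¹] / [s] = m²·s⁻²
  (2) m·s⁻²
  (3) [s⁻²] · [m²] = m²·s⁻²
  (4) m²·s⁻²
  (5) J·kg⁻¹ = N·m·kg⁻¹ = m²·s⁻²
All reduce to m²·s⁻² except (2), which is m·s⁻².

(2)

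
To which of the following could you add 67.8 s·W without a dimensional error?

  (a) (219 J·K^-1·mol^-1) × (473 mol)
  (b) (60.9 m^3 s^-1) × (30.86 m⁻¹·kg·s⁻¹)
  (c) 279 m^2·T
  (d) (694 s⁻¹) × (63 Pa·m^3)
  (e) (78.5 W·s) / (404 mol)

Reference: W·s = J·s⁻¹·s = kg·m²·s⁻².
Each option:
  (a) [kg·m²·s⁻²·K⁻¹·mol⁻¹] · [mol] = kg·m²·s⁻²·K⁻¹
  (b) [m³·s⁻¹] · [kg·m⁻¹·s⁻¹] = kg·m²·s⁻²  ← same
  (c) T·m² = Wb·m⁻²·m² = kg·m²·s⁻²·A⁻¹
  (d) [s⁻¹] · [kg·m²·s⁻²] = kg·m²·s⁻³
  (e) [kg·m²·s⁻²] / [mol] = kg·m²·s⁻²·mol⁻¹
Only (b) matches kg·m²·s⁻².

(b)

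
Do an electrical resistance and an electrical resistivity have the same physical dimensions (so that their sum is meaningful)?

Dimensions:
  an electrical resistance:  [electrical resistance] = kg·m²·s⁻³·A⁻²
  an electrical resistivity:  [electrical resistivity] = kg·m³·s⁻³·A⁻²
kg·m²·s⁻³·A⁻² ≠ kg·m³·s⁻³·A⁻², so they cannot be added.

No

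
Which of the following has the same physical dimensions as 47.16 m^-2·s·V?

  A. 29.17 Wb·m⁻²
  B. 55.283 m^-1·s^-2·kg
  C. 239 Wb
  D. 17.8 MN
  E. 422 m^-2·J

Reference: V·s·m⁻² = J·C⁻¹·s·m⁻² = kg·s⁻²·A⁻¹.
Each option:
  A. Wb·m⁻² = V·s·m⁻² = kg·s⁻²·A⁻¹  ← same
  B. kg·m⁻¹·s⁻²
  C. Wb = V·s = kg·m²·s⁻²·A⁻¹
  D. N = kg·m·s⁻²
  E. J·m⁻² = N·m·m⁻² = kg·s⁻²
Only A. matches kg·s⁻²·A⁻¹.

A.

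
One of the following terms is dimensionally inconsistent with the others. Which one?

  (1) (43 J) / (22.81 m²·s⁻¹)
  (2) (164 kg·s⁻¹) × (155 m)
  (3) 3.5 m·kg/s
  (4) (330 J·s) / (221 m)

Work out the base dimensions of each:
  (1) [kg·m²·s⁻²] / [m²·s⁻¹] = kg·s⁻¹
  (2) [kg·s⁻¹] · [m] = kg·m·s⁻¹
  (3) kg·m·s⁻¹
  (4) [kg·m²·s⁻¹] / [m] = kg·m·s⁻¹
All reduce to kg·m·s⁻¹ except (1), which is kg·s⁻¹.

(1)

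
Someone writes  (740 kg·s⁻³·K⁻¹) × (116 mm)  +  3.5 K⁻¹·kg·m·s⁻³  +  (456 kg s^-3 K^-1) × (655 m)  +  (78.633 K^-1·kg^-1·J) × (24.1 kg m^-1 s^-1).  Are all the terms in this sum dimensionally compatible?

In SI base units:
  (740 kg·s⁻³·K⁻¹) × (116 mm):  [kg·s⁻³·K⁻¹] · [m] = kg·m·s⁻³·K⁻¹
  3.5 K⁻¹·kg·m·s⁻³:  kg·m·s⁻³·K⁻¹
  (456 kg s^-3 K^-1) × (655 m):  [kg·s⁻³·K⁻¹] · [m] = kg·m·s⁻³·K⁻¹
  (78.633 K^-1·kg^-1·J) × (24.1 kg m^-1 s^-1):  [m²·s⁻²·K⁻¹] · [kg·m⁻¹·s⁻¹] = kg·m·s⁻³·K⁻¹
Every term reduces to kg·m·s⁻³·K⁻¹.

Yes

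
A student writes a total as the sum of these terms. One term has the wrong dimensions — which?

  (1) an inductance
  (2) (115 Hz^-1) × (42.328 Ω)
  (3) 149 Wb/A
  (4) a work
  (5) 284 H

Work out the base dimensions of each:
  (1) [inductance] = kg·m²·s⁻²·A⁻²
  (2) [s] · [kg·m²·s⁻³·A⁻²] = kg·m²·s⁻²·A⁻²
  (3) Wb·A⁻¹ = V·s·A⁻¹ = kg·m²·s⁻²·A⁻²
  (4) [work] = kg·m²·s⁻²
  (5) H = V·s·A⁻¹ = kg·m²·s⁻²·A⁻²
All reduce to kg·m²·s⁻²·A⁻² except (4), which is kg·m²·s⁻².

(4)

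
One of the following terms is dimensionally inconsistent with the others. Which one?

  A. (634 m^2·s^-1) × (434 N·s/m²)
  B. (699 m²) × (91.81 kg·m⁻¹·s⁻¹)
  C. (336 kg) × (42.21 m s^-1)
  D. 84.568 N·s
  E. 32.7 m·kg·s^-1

In SI base units:
  A. [m²·s⁻¹] · [kg·m⁻¹·s⁻¹] = kg·m·s⁻²
  B. [m²] · [kg·m⁻¹·s⁻¹] = kg·m·s⁻¹
  C. [kg] · [m·s⁻¹] = kg·m·s⁻¹
  D. N·s = kg·m·s⁻²·s = kg·m·s⁻¹
  E. kg·m·s⁻¹
All reduce to kg·m·s⁻¹ except A., which is kg·m·s⁻².

A.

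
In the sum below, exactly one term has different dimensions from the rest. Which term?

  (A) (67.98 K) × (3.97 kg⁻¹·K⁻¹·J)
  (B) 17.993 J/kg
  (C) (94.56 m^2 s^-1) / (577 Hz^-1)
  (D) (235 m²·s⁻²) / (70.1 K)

(D)

Dimensions:
  (A) [K] · [m²·s⁻²·K⁻¹] = m²·s⁻²
  (B) J·kg⁻¹ = N·m·kg⁻¹ = m²·s⁻²
  (C) [m²·s⁻¹] / [s] = m²·s⁻²
  (D) [m²·s⁻²] / [K] = m²·s⁻²·K⁻¹
All reduce to m²·s⁻² except (D), which is m²·s⁻²·K⁻¹.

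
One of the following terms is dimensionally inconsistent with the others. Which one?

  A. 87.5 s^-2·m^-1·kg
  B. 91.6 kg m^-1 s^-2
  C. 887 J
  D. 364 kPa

In SI base units:
  A. kg·m⁻¹·s⁻²
  B. kg·m⁻¹·s⁻²
  C. J = N·m = kg·m²·s⁻²
  D. Pa = N·m⁻² = kg·m⁻¹·s⁻²
All reduce to kg·m⁻¹·s⁻² except C., which is kg·m²·s⁻².

C.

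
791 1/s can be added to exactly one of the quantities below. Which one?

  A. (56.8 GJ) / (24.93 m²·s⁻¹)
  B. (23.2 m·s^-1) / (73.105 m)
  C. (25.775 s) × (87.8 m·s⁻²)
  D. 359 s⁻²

Reference: s⁻¹.
Each option:
  A. [kg·m²·s⁻²] / [m²·s⁻¹] = kg·s⁻¹
  B. [m·s⁻¹] / [m] = s⁻¹  ← same
  C. [s] · [m·s⁻²] = m·s⁻¹
  D. s⁻²
Only B. matches s⁻¹.

B.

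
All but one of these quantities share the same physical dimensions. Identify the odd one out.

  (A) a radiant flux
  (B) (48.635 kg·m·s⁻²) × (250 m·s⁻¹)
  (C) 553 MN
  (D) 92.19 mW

(C)

In SI base units:
  (A) [radiant flux] = kg·m²·s⁻³
  (B) [kg·m·s⁻²] · [m·s⁻¹] = kg·m²·s⁻³
  (C) N = kg·m·s⁻²
  (D) W = J·s⁻¹ = kg·m²·s⁻³
All reduce to kg·m²·s⁻³ except (C), which is kg·m·s⁻².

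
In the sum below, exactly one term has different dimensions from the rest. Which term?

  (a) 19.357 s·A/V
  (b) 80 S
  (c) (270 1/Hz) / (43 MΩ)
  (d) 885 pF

In SI base units:
  (a) A·s·V⁻¹ = A·s·(J·C⁻¹)⁻¹ = kg⁻¹·m⁻²·s⁴·A²
  (b) S = Ω⁻¹ = kg⁻¹·m⁻²·s³·A²
  (c) [s] / [kg·m²·s⁻³·A⁻²] = kg⁻¹·m⁻²·s⁴·A²
  (d) F = C·V⁻¹ = kg⁻¹·m⁻²·s⁴·A²
All reduce to kg⁻¹·m⁻²·s⁴·A² except (b), which is kg⁻¹·m⁻²·s³·A².

(b)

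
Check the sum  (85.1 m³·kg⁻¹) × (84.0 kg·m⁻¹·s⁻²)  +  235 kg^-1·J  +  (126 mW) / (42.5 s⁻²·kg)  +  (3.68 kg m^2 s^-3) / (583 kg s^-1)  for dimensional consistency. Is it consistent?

No

Work out the base dimensions of each:
  (85.1 m³·kg⁻¹) × (84.0 kg·m⁻¹·s⁻²):  [kg⁻¹·m³] · [kg·m⁻¹·s⁻²] = m²·s⁻²
  235 kg^-1·J:  J·kg⁻¹ = N·m·kg⁻¹ = m²·s⁻²
  (126 mW) / (42.5 s⁻²·kg):  [kg·m²·s⁻³] / [kg·s⁻²] = m²·s⁻¹
  (3.68 kg m^2 s^-3) / (583 kg s^-1):  [kg·m²·s⁻³] / [kg·s⁻¹] = m²·s⁻²
The terms do not share a single dimension (m²·s⁻² vs m²·s⁻¹).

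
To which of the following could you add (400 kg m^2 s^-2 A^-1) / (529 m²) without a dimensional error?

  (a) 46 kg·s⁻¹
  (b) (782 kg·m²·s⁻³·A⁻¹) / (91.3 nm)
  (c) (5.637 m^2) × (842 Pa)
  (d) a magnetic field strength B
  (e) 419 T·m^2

(d)

Reference: [kg·m²·s⁻²·A⁻¹] / [m²] = kg·s⁻²·A⁻¹.
Each option:
  (a) kg·s⁻¹
  (b) [kg·m²·s⁻³·A⁻¹] / [m] = kg·m·s⁻³·A⁻¹
  (c) [m²] · [kg·m⁻¹·s⁻²] = kg·m·s⁻²
  (d) [magnetic field strength B] = kg·s⁻²·A⁻¹  ← same
  (e) T·m² = Wb·m⁻²·m² = kg·m²·s⁻²·A⁻¹
Only (d) matches kg·s⁻²·A⁻¹.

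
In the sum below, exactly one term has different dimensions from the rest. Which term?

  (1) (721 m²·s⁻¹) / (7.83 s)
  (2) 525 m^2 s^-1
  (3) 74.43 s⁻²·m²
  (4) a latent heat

(2)

Work out the base dimensions of each:
  (1) [m²·s⁻¹] / [s] = m²·s⁻²
  (2) m²·s⁻¹
  (3) m²·s⁻²
  (4) [latent heat] = m²·s⁻²
All reduce to m²·s⁻² except (2), which is m²·s⁻¹.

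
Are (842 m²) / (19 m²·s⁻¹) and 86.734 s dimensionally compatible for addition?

Yes

Dimensions:
  (842 m²) / (19 m²·s⁻¹):  [m²] / [m²·s⁻¹] = s
  86.734 s:  s
Both are s, so they have the same dimensions and can be added.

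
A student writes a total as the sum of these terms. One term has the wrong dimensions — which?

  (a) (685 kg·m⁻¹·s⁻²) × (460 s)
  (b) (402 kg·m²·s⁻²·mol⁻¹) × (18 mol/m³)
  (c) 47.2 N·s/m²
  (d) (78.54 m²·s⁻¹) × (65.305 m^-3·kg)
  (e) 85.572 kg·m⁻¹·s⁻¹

(b)

Work out the base dimensions of each:
  (a) [kg·m⁻¹·s⁻²] · [s] = kg·m⁻¹·s⁻¹
  (b) [kg·m²·s⁻²·mol⁻¹] · [m⁻³·mol] = kg·m⁻¹·s⁻²
  (c) N·s·m⁻² = kg·m·s⁻²·s·m⁻² = kg·m⁻¹·s⁻¹
  (d) [m²·s⁻¹] · [kg·m⁻³] = kg·m⁻¹·s⁻¹
  (e) kg·m⁻¹·s⁻¹
All reduce to kg·m⁻¹·s⁻¹ except (b), which is kg·m⁻¹·s⁻².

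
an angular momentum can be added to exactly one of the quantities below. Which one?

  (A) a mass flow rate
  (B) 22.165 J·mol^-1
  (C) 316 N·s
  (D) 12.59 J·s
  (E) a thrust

Reference: [angular momentum] = kg·m²·s⁻¹.
Each option:
  (A) [mass flow rate] = kg·s⁻¹
  (B) J·mol⁻¹ = N·m·mol⁻¹ = kg·m²·s⁻²·mol⁻¹
  (C) N·s = kg·m·s⁻²·s = kg·m·s⁻¹
  (D) J·s = N·m·s = kg·m²·s⁻¹  ← same
  (E) [thrust] = kg·m·s⁻²
Only (D) matches kg·m²·s⁻¹.

(D)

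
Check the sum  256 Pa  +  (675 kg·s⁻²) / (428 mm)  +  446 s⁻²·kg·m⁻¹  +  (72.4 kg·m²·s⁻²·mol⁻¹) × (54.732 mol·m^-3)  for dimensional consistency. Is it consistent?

Expand each in SI base units:
  256 Pa:  Pa = N·m⁻² = kg·m⁻¹·s⁻²
  (675 kg·s⁻²) / (428 mm):  [kg·s⁻²] / [m] = kg·m⁻¹·s⁻²
  446 s⁻²·kg·m⁻¹:  kg·m⁻¹·s⁻²
  (72.4 kg·m²·s⁻²·mol⁻¹) × (54.732 mol·m^-3):  [kg·m²·s⁻²·mol⁻¹] · [m⁻³·mol] = kg·m⁻¹·s⁻²
Every term reduces to kg·m⁻¹·s⁻².

Yes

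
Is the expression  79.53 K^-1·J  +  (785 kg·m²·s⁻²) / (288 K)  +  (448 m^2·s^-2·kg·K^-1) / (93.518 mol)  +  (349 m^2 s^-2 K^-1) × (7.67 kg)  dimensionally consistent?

Dimensions:
  79.53 K^-1·J:  J·K⁻¹ = N·m·K⁻¹ = kg·m²·s⁻²·K⁻¹
  (785 kg·m²·s⁻²) / (288 K):  [kg·m²·s⁻²] / [K] = kg·m²·s⁻²·K⁻¹
  (448 m^2·s^-2·kg·K^-1) / (93.518 mol):  [kg·m²·s⁻²·K⁻¹] / [mol] = kg·m²·s⁻²·K⁻¹·mol⁻¹
  (349 m^2 s^-2 K^-1) × (7.67 kg):  [m²·s⁻²·K⁻¹] · [kg] = kg·m²·s⁻²·K⁻¹
The terms do not share a single dimension (kg·m²·s⁻²·K⁻¹ vs kg·m²·s⁻²·K⁻¹·mol⁻¹).

No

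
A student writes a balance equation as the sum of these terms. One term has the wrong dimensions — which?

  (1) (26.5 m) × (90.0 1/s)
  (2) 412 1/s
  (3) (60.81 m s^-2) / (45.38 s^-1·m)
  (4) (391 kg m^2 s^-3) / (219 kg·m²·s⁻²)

(1)

In SI base units:
  (1) [m] · [s⁻¹] = m·s⁻¹
  (2) s⁻¹
  (3) [m·s⁻²] / [m·s⁻¹] = s⁻¹
  (4) [kg·m²·s⁻³] / [kg·m²·s⁻²] = s⁻¹
All reduce to s⁻¹ except (1), which is m·s⁻¹.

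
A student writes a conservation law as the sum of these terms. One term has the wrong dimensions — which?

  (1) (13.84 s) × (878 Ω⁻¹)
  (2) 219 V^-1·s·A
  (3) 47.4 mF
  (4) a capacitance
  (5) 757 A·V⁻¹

(5)

In SI base units:
  (1) [s] · [kg⁻¹·m⁻²·s³·A²] = kg⁻¹·m⁻²·s⁴·A²
  (2) A·s·V⁻¹ = A·s·(J·C⁻¹)⁻¹ = kg⁻¹·m⁻²·s⁴·A²
  (3) F = C·V⁻¹ = kg⁻¹·m⁻²·s⁴·A²
  (4) [capacitance] = kg⁻¹·m⁻²·s⁴·A²
  (5) A·V⁻¹ = A·(J·C⁻¹)⁻¹ = kg⁻¹·m⁻²·s³·A²
All reduce to kg⁻¹·m⁻²·s⁴·A² except (5), which is kg⁻¹·m⁻²·s³·A².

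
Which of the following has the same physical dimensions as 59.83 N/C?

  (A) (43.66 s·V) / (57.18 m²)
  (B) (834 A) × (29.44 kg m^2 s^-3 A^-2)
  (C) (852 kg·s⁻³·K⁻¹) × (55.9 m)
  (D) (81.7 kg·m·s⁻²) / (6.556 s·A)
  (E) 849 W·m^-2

Reference: N·C⁻¹ = kg·m·s⁻²·(s·A)⁻¹ = kg·m·s⁻³·A⁻¹.
Each option:
  (A) [kg·m²·s⁻²·A⁻¹] / [m²] = kg·s⁻²·A⁻¹
  (B) [A] · [kg·m²·s⁻³·A⁻²] = kg·m²·s⁻³·A⁻¹
  (C) [kg·s⁻³·K⁻¹] · [m] = kg·m·s⁻³·K⁻¹
  (D) [kg·m·s⁻²] / [s·A] = kg·m·s⁻³·A⁻¹  ← same
  (E) W·m⁻² = J·s⁻¹·m⁻² = kg·s⁻³
Only (D) matches kg·m·s⁻³·A⁻¹.

(D)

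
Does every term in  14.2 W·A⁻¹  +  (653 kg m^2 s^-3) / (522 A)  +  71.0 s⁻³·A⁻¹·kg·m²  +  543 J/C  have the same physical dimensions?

In SI base units:
  14.2 W·A⁻¹:  W·A⁻¹ = J·s⁻¹·A⁻¹ = kg·m²·s⁻³·A⁻¹
  (653 kg m^2 s^-3) / (522 A):  [kg·m²·s⁻³] / [A] = kg·m²·s⁻³·A⁻¹
  71.0 s⁻³·A⁻¹·kg·m²:  kg·m²·s⁻³·A⁻¹
  543 J/C:  J·C⁻¹ = N·m·(s·A)⁻¹ = kg·m²·s⁻³·A⁻¹
Every term reduces to kg·m²·s⁻³·A⁻¹.

Yes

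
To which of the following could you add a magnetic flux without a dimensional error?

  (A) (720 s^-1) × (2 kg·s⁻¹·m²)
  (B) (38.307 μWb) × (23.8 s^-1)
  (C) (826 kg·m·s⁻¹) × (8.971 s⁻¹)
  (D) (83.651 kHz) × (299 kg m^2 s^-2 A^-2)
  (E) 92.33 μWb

Reference: [magnetic flux] = kg·m²·s⁻²·A⁻¹.
Each option:
  (A) [s⁻¹] · [kg·m²·s⁻¹] = kg·m²·s⁻²
  (B) [kg·m²·s⁻²·A⁻¹] · [s⁻¹] = kg·m²·s⁻³·A⁻¹
  (C) [kg·m·s⁻¹] · [s⁻¹] = kg·m·s⁻²
  (D) [s⁻¹] · [kg·m²·s⁻²·A⁻²] = kg·m²·s⁻³·A⁻²
  (E) Wb = V·s = kg·m²·s⁻²·A⁻¹  ← same
Only (E) matches kg·m²·s⁻²·A⁻¹.

(E)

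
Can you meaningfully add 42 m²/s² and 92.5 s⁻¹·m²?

Expand each in SI base units:
  42 m²/s²:  m²·s⁻²
  92.5 s⁻¹·m²:  m²·s⁻¹
m²·s⁻² ≠ m²·s⁻¹, so they cannot be added.

No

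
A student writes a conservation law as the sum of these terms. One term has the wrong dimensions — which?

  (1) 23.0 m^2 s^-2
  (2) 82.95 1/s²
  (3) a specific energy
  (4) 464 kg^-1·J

(2)

Work out the base dimensions of each:
  (1) m²·s⁻²
  (2) s⁻²
  (3) [specific energy] = m²·s⁻²
  (4) J·kg⁻¹ = N·m·kg⁻¹ = m²·s⁻²
All reduce to m²·s⁻² except (2), which is s⁻².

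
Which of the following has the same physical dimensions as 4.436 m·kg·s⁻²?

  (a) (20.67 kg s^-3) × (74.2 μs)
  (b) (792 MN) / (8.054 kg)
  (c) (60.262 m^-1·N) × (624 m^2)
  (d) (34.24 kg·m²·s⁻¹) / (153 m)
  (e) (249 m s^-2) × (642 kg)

Reference: kg·m·s⁻².
Each option:
  (a) [kg·s⁻³] · [s] = kg·s⁻²
  (b) [kg·m·s⁻²] / [kg] = m·s⁻²
  (c) [kg·s⁻²] · [m²] = kg·m²·s⁻²
  (d) [kg·m²·s⁻¹] / [m] = kg·m·s⁻¹
  (e) [m·s⁻²] · [kg] = kg·m·s⁻²  ← same
Only (e) matches kg·m·s⁻².

(e)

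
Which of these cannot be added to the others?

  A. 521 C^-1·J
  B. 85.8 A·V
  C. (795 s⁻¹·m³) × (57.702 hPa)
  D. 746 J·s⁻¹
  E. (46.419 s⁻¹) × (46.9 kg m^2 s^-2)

A.

Reduce each to base SI dimensions:
  A. J·C⁻¹ = N·m·(s·A)⁻¹ = kg·m²·s⁻³·A⁻¹
  B. V·A = J·C⁻¹·A = kg·m²·s⁻³
  C. [m³·s⁻¹] · [kg·m⁻¹·s⁻²] = kg·m²·s⁻³
  D. J·s⁻¹ = N·m·s⁻¹ = kg·m²·s⁻³
  E. [s⁻¹] · [kg·m²·s⁻²] = kg·m²·s⁻³
All reduce to kg·m²·s⁻³ except A., which is kg·m²·s⁻³·A⁻¹.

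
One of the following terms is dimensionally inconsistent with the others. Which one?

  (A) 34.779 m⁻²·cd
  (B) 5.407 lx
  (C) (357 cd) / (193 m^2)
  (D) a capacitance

(D)

In SI base units:
  (A) m⁻²·cd
  (B) lx = lm·m⁻² = m⁻²·cd
  (C) [cd] / [m²] = m⁻²·cd
  (D) [capacitance] = kg⁻¹·m⁻²·s⁴·A²
All reduce to m⁻²·cd except (D), which is kg⁻¹·m⁻²·s⁴·A².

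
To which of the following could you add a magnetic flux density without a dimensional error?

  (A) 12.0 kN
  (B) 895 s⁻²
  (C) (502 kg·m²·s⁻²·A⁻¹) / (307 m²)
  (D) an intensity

(C)

Reference: [magnetic flux density] = kg·s⁻²·A⁻¹.
Each option:
  (A) N = kg·m·s⁻²
  (B) s⁻²
  (C) [kg·m²·s⁻²·A⁻¹] / [m²] = kg·s⁻²·A⁻¹  ← same
  (D) [intensity] = kg·s⁻³
Only (C) matches kg·s⁻²·A⁻¹.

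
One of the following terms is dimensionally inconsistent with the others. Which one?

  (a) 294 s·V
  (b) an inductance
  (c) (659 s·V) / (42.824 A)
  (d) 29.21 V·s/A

Expand each in SI base units:
  (a) V·s = J·C⁻¹·s = kg·m²·s⁻²·A⁻¹
  (b) [inductance] = kg·m²·s⁻²·A⁻²
  (c) [kg·m²·s⁻²·A⁻¹] / [A] = kg·m²·s⁻²·A⁻²
  (d) V·s·A⁻¹ = J·C⁻¹·s·A⁻¹ = kg·m²·s⁻²·A⁻²
All reduce to kg·m²·s⁻²·A⁻² except (a), which is kg·m²·s⁻²·A⁻¹.

(a)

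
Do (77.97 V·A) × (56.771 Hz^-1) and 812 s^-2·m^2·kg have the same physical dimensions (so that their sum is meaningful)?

Yes

Dimensions:
  (77.97 V·A) × (56.771 Hz^-1):  [kg·m²·s⁻³] · [s] = kg·m²·s⁻²
  812 s^-2·m^2·kg:  kg·m²·s⁻²
Both are kg·m²·s⁻², so they have the same dimensions and can be added.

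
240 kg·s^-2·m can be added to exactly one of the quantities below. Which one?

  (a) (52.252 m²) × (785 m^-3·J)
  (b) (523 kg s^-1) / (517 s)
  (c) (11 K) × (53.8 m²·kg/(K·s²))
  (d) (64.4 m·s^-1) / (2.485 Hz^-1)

(a)

Reference: kg·m·s⁻².
Each option:
  (a) [m²] · [kg·m⁻¹·s⁻²] = kg·m·s⁻²  ← same
  (b) [kg·s⁻¹] / [s] = kg·s⁻²
  (c) [K] · [kg·m²·s⁻²·K⁻¹] = kg·m²·s⁻²
  (d) [m·s⁻¹] / [s] = m·s⁻²
Only (a) matches kg·m·s⁻².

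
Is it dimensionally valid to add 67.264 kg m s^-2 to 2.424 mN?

Yes

Expand each in SI base units:
  67.264 kg m s^-2:  kg·m·s⁻²
  2.424 mN:  N = kg·m·s⁻²
Both are kg·m·s⁻², so they have the same dimensions and can be added.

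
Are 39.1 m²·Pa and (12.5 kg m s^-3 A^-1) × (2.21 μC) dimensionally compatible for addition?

In SI base units:
  39.1 m²·Pa:  Pa·m² = N·m⁻²·m² = kg·m·s⁻²
  (12.5 kg m s^-3 A^-1) × (2.21 μC):  [kg·m·s⁻³·A⁻¹] · [s·A] = kg·m·s⁻²
Both are kg·m·s⁻², so they have the same dimensions and can be added.

Yes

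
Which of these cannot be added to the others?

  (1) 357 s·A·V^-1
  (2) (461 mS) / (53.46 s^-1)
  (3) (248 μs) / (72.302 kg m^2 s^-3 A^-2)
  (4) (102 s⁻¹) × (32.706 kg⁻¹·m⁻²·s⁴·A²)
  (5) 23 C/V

Reduce each to base SI dimensions:
  (1) A·s·V⁻¹ = A·s·(J·C⁻¹)⁻¹ = kg⁻¹·m⁻²·s⁴·A²
  (2) [kg⁻¹·m⁻²·s³·A²] / [s⁻¹] = kg⁻¹·m⁻²·s⁴·A²
  (3) [s] / [kg·m²·s⁻³·A⁻²] = kg⁻¹·m⁻²·s⁴·A²
  (4) [s⁻¹] · [kg⁻¹·m⁻²·s⁴·A²] = kg⁻¹·m⁻²·s³·A²
  (5) C·V⁻¹ = s·A·(J·C⁻¹)⁻¹ = kg⁻¹·m⁻²·s⁴·A²
All reduce to kg⁻¹·m⁻²·s⁴·A² except (4), which is kg⁻¹·m⁻²·s³·A².

(4)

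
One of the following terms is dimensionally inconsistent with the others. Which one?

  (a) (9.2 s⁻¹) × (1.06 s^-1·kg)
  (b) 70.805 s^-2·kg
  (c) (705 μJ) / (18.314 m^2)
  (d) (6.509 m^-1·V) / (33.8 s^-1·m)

(d)

Reduce each to base SI dimensions:
  (a) [s⁻¹] · [kg·s⁻¹] = kg·s⁻²
  (b) kg·s⁻²
  (c) [kg·m²·s⁻²] / [m²] = kg·s⁻²
  (d) [kg·m·s⁻³·A⁻¹] / [m·s⁻¹] = kg·s⁻²·A⁻¹
All reduce to kg·s⁻² except (d), which is kg·s⁻²·A⁻¹.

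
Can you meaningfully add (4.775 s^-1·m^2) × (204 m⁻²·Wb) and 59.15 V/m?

Dimensions:
  (4.775 s^-1·m^2) × (204 m⁻²·Wb):  [m²·s⁻¹] · [kg·s⁻²·A⁻¹] = kg·m²·s⁻³·A⁻¹
  59.15 V/m:  V·m⁻¹ = J·C⁻¹·m⁻¹ = kg·m·s⁻³·A⁻¹
kg·m²·s⁻³·A⁻¹ ≠ kg·m·s⁻³·A⁻¹, so they cannot be added.

No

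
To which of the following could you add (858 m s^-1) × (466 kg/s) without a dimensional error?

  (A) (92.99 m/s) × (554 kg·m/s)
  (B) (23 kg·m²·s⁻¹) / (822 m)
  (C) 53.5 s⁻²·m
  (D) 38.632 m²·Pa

(D)

Reference: [m·s⁻¹] · [kg·s⁻¹] = kg·m·s⁻².
Each option:
  (A) [m·s⁻¹] · [kg·m·s⁻¹] = kg·m²·s⁻²
  (B) [kg·m²·s⁻¹] / [m] = kg·m·s⁻¹
  (C) m·s⁻²
  (D) Pa·m² = N·m⁻²·m² = kg·m·s⁻²  ← same
Only (D) matches kg·m·s⁻².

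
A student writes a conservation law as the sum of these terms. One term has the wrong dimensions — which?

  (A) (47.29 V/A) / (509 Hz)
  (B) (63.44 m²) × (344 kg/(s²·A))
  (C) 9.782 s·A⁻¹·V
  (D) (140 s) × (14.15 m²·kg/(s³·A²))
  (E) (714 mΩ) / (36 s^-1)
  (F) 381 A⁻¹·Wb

Expand each in SI base units:
  (A) [kg·m²·s⁻³·A⁻²] / [s⁻¹] = kg·m²·s⁻²·A⁻²
  (B) [m²] · [kg·s⁻²·A⁻¹] = kg·m²·s⁻²·A⁻¹
  (C) V·s·A⁻¹ = J·C⁻¹·s·A⁻¹ = kg·m²·s⁻²·A⁻²
  (D) [s] · [kg·m²·s⁻³·A⁻²] = kg·m²·s⁻²·A⁻²
  (E) [kg·m²·s⁻³·A⁻²] / [s⁻¹] = kg·m²·s⁻²·A⁻²
  (F) Wb·A⁻¹ = V·s·A⁻¹ = kg·m²·s⁻²·A⁻²
All reduce to kg·m²·s⁻²·A⁻² except (B), which is kg·m²·s⁻²·A⁻¹.

(B)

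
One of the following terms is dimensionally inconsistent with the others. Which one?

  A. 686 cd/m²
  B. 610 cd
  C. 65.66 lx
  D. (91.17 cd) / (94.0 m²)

B.

Reduce each to base SI dimensions:
  A. cd·m⁻² = m⁻²·cd
  B. cd
  C. lx = lm·m⁻² = m⁻²·cd
  D. [cd] / [m²] = m⁻²·cd
All reduce to m⁻²·cd except B., which is cd.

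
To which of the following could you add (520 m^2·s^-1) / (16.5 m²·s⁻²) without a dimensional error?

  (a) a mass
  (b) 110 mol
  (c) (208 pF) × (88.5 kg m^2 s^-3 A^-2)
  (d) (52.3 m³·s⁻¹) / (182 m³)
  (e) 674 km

(c)

Reference: [m²·s⁻¹] / [m²·s⁻²] = s.
Each option:
  (a) [mass] = kg
  (b) mol
  (c) [kg⁻¹·m⁻²·s⁴·A²] · [kg·m²·s⁻³·A⁻²] = s  ← same
  (d) [m³·s⁻¹] / [m³] = s⁻¹
  (e) m
Only (c) matches s.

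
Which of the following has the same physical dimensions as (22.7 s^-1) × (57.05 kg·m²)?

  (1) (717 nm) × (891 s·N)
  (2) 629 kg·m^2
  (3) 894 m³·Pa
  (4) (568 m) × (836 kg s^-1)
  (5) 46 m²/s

Reference: [s⁻¹] · [kg·m²] = kg·m²·s⁻¹.
Each option:
  (1) [m] · [kg·m·s⁻¹] = kg·m²·s⁻¹  ← same
  (2) kg·m²
  (3) Pa·m³ = N·m⁻²·m³ = kg·m²·s⁻²
  (4) [m] · [kg·s⁻¹] = kg·m·s⁻¹
  (5) m²·s⁻¹
Only (1) matches kg·m²·s⁻¹.

(1)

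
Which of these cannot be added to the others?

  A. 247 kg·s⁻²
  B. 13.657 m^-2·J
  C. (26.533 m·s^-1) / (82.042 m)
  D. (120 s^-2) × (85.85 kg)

C.

Work out the base dimensions of each:
  A. kg·s⁻²
  B. J·m⁻² = N·m·m⁻² = kg·s⁻²
  C. [m·s⁻¹] / [m] = s⁻¹
  D. [s⁻²] · [kg] = kg·s⁻²
All reduce to kg·s⁻² except C., which is s⁻¹.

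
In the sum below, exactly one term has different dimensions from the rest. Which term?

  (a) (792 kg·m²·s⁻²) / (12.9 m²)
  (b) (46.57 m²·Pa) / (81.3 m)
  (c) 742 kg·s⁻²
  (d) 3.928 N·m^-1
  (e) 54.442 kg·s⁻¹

(e)

Dimensions:
  (a) [kg·m²·s⁻²] / [m²] = kg·s⁻²
  (b) [kg·m·s⁻²] / [m] = kg·s⁻²
  (c) kg·s⁻²
  (d) N·m⁻¹ = kg·m·s⁻²·m⁻¹ = kg·s⁻²
  (e) kg·s⁻¹
All reduce to kg·s⁻² except (e), which is kg·s⁻¹.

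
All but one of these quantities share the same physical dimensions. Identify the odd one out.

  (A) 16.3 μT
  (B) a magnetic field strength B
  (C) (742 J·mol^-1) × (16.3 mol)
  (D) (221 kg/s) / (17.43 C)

(C)

Expand each in SI base units:
  (A) T = Wb·m⁻² = kg·s⁻²·A⁻¹
  (B) [magnetic field strength B] = kg·s⁻²·A⁻¹
  (C) [kg·m²·s⁻²·mol⁻¹] · [mol] = kg·m²·s⁻²
  (D) [kg·s⁻¹] / [s·A] = kg·s⁻²·A⁻¹
All reduce to kg·s⁻²·A⁻¹ except (C), which is kg·m²·s⁻².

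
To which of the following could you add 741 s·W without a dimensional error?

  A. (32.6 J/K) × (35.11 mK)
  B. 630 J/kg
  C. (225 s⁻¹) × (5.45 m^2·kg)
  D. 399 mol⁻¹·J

Reference: W·s = J·s⁻¹·s = kg·m²·s⁻².
Each option:
  A. [kg·m²·s⁻²·K⁻¹] · [K] = kg·m²·s⁻²  ← same
  B. J·kg⁻¹ = N·m·kg⁻¹ = m²·s⁻²
  C. [s⁻¹] · [kg·m²] = kg·m²·s⁻¹
  D. J·mol⁻¹ = N·m·mol⁻¹ = kg·m²·s⁻²·mol⁻¹
Only A. matches kg·m²·s⁻².

A.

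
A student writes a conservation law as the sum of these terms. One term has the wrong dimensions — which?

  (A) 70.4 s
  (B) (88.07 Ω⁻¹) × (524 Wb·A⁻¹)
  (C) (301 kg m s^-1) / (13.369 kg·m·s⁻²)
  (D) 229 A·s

(D)

In SI base units:
  (A) s
  (B) [kg⁻¹·m⁻²·s³·A²] · [kg·m²·s⁻²·A⁻²] = s
  (C) [kg·m·s⁻¹] / [kg·m·s⁻²] = s
  (D) A·s = s·A
All reduce to s except (D), which is s·A.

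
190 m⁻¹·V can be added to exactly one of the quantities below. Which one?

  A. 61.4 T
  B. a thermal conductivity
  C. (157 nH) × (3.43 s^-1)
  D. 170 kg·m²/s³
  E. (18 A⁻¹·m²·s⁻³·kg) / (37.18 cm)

E.

Reference: V·m⁻¹ = J·C⁻¹·m⁻¹ = kg·m·s⁻³·A⁻¹.
Each option:
  A. T = Wb·m⁻² = kg·s⁻²·A⁻¹
  B. [thermal conductivity] = kg·m·s⁻³·K⁻¹
  C. [kg·m²·s⁻²·A⁻²] · [s⁻¹] = kg·m²·s⁻³·A⁻²
  D. kg·m²·s⁻³
  E. [kg·m²·s⁻³·A⁻¹] / [m] = kg·m·s⁻³·A⁻¹  ← same
Only E. matches kg·m·s⁻³·A⁻¹.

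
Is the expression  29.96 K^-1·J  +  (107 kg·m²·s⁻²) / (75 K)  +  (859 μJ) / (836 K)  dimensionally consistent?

Yes

Expand each in SI base units:
  29.96 K^-1·J:  J·K⁻¹ = N·m·K⁻¹ = kg·m²·s⁻²·K⁻¹
  (107 kg·m²·s⁻²) / (75 K):  [kg·m²·s⁻²] / [K] = kg·m²·s⁻²·K⁻¹
  (859 μJ) / (836 K):  [kg·m²·s⁻²] / [K] = kg·m²·s⁻²·K⁻¹
Every term reduces to kg·m²·s⁻²·K⁻¹.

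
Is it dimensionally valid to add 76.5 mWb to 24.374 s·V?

Yes

In SI base units:
  76.5 mWb:  Wb = V·s = kg·m²·s⁻²·A⁻¹
  24.374 s·V:  V·s = J·C⁻¹·s = kg·m²·s⁻²·A⁻¹
Both are kg·m²·s⁻²·A⁻¹, so they have the same dimensions and can be added.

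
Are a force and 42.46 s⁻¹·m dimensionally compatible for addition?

No

Reduce each to base SI dimensions:
  a force:  [force] = kg·m·s⁻²
  42.46 s⁻¹·m:  m·s⁻¹
kg·m·s⁻² ≠ m·s⁻¹, so they cannot be added.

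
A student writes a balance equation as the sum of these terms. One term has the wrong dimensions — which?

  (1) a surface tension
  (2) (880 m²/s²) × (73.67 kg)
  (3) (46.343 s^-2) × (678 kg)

Work out the base dimensions of each:
  (1) [surface tension] = kg·s⁻²
  (2) [m²·s⁻²] · [kg] = kg·m²·s⁻²
  (3) [s⁻²] · [kg] = kg·s⁻²
All reduce to kg·s⁻² except (2), which is kg·m²·s⁻².

(2)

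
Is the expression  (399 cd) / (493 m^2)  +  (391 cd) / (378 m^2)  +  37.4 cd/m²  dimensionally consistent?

Yes

Work out the base dimensions of each:
  (399 cd) / (493 m^2):  [cd] / [m²] = m⁻²·cd
  (391 cd) / (378 m^2):  [cd] / [m²] = m⁻²·cd
  37.4 cd/m²:  cd·m⁻² = m⁻²·cd
Every term reduces to m⁻²·cd.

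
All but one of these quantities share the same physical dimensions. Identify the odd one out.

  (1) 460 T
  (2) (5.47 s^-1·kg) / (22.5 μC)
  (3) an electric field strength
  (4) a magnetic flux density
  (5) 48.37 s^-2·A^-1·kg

(3)

Dimensions:
  (1) T = Wb·m⁻² = kg·s⁻²·A⁻¹
  (2) [kg·s⁻¹] / [s·A] = kg·s⁻²·A⁻¹
  (3) [electric field strength] = kg·m·s⁻³·A⁻¹
  (4) [magnetic flux density] = kg·s⁻²·A⁻¹
  (5) kg·s⁻²·A⁻¹
All reduce to kg·s⁻²·A⁻¹ except (3), which is kg·m·s⁻³·A⁻¹.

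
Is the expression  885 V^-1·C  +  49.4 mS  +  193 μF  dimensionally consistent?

No

In SI base units:
  885 V^-1·C:  C·V⁻¹ = s·A·(J·C⁻¹)⁻¹ = kg⁻¹·m⁻²·s⁴·A²
  49.4 mS:  S = Ω⁻¹ = kg⁻¹·m⁻²·s³·A²
  193 μF:  F = C·V⁻¹ = kg⁻¹·m⁻²·s⁴·A²
The terms do not share a single dimension (kg⁻¹·m⁻²·s³·A² vs kg⁻¹·m⁻²·s⁴·A²).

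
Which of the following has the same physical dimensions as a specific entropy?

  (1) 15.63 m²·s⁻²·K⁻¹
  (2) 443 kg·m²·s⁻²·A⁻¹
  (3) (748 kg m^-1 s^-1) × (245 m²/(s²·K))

Reference: [specific entropy] = m²·s⁻²·K⁻¹.
Each option:
  (1) m²·s⁻²·K⁻¹  ← same
  (2) kg·m²·s⁻²·A⁻¹
  (3) [kg·m⁻¹·s⁻¹] · [m²·s⁻²·K⁻¹] = kg·m·s⁻³·K⁻¹
Only (1) matches m²·s⁻²·K⁻¹.

(1)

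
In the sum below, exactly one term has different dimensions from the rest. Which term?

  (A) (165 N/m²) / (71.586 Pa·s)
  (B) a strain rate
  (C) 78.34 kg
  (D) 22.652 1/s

(C)

Expand each in SI base units:
  (A) [kg·m⁻¹·s⁻²] / [kg·m⁻¹·s⁻¹] = s⁻¹
  (B) [strain rate] = s⁻¹
  (C) kg
  (D) s⁻¹
All reduce to s⁻¹ except (C), which is kg.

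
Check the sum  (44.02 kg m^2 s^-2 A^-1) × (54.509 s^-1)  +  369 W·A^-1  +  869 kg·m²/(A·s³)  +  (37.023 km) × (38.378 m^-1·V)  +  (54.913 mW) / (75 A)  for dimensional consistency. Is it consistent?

Yes

Reduce each to base SI dimensions:
  (44.02 kg m^2 s^-2 A^-1) × (54.509 s^-1):  [kg·m²·s⁻²·A⁻¹] · [s⁻¹] = kg·m²·s⁻³·A⁻¹
  369 W·A^-1:  W·A⁻¹ = J·s⁻¹·A⁻¹ = kg·m²·s⁻³·A⁻¹
  869 kg·m²/(A·s³):  kg·m²·s⁻³·A⁻¹
  (37.023 km) × (38.378 m^-1·V):  [m] · [kg·m·s⁻³·A⁻¹] = kg·m²·s⁻³·A⁻¹
  (54.913 mW) / (75 A):  [kg·m²·s⁻³] / [A] = kg·m²·s⁻³·A⁻¹
Every term reduces to kg·m²·s⁻³·A⁻¹.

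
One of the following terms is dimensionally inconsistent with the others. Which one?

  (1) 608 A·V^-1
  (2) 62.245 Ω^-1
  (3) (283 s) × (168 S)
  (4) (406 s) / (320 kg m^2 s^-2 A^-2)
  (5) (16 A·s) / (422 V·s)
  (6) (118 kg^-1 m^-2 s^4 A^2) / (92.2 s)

Expand each in SI base units:
  (1) A·V⁻¹ = A·(J·C⁻¹)⁻¹ = kg⁻¹·m⁻²·s³·A²
  (2) Ω⁻¹ = (V·A⁻¹)⁻¹ = kg⁻¹·m⁻²·s³·A²
  (3) [s] · [kg⁻¹·m⁻²·s³·A²] = kg⁻¹·m⁻²·s⁴·A²
  (4) [s] / [kg·m²·s⁻²·A⁻²] = kg⁻¹·m⁻²·s³·A²
  (5) [s·A] / [kg·m²·s⁻²·A⁻¹] = kg⁻¹·m⁻²·s³·A²
  (6) [kg⁻¹·m⁻²·s⁴·A²] / [s] = kg⁻¹·m⁻²·s³·A²
All reduce to kg⁻¹·m⁻²·s³·A² except (3), which is kg⁻¹·m⁻²·s⁴·A².

(3)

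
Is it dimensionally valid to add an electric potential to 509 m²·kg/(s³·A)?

Yes

Expand each in SI base units:
  an electric potential:  [electric potential] = kg·m²·s⁻³·A⁻¹
  509 m²·kg/(s³·A):  kg·m²·s⁻³·A⁻¹
Both are kg·m²·s⁻³·A⁻¹, so they have the same dimensions and can be added.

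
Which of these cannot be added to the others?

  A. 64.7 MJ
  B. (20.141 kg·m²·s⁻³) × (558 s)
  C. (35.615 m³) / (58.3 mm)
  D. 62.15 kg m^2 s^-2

Reduce each to base SI dimensions:
  A. J = N·m = kg·m²·s⁻²
  B. [kg·m²·s⁻³] · [s] = kg·m²·s⁻²
  C. [m³] / [m] = m²
  D. kg·m²·s⁻²
All reduce to kg·m²·s⁻² except C., which is m².

C.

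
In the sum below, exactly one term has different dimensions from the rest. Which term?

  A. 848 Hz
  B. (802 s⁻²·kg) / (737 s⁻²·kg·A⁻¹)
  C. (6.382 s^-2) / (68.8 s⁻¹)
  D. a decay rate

B.

Dimensions:
  A. Hz = s⁻¹
  B. [kg·s⁻²] / [kg·s⁻²·A⁻¹] = A
  C. [s⁻²] / [s⁻¹] = s⁻¹
  D. [decay rate] = s⁻¹
All reduce to s⁻¹ except B., which is A.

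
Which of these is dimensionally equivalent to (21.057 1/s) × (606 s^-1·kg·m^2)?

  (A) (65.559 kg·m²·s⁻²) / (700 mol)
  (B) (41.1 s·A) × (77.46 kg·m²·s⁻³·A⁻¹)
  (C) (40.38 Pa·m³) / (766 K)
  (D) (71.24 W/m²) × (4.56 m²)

(B)

Reference: [s⁻¹] · [kg·m²·s⁻¹] = kg·m²·s⁻².
Each option:
  (A) [kg·m²·s⁻²] / [mol] = kg·m²·s⁻²·mol⁻¹
  (B) [s·A] · [kg·m²·s⁻³·A⁻¹] = kg·m²·s⁻²  ← same
  (C) [kg·m²·s⁻²] / [K] = kg·m²·s⁻²·K⁻¹
  (D) [kg·s⁻³] · [m²] = kg·m²·s⁻³
Only (B) matches kg·m²·s⁻².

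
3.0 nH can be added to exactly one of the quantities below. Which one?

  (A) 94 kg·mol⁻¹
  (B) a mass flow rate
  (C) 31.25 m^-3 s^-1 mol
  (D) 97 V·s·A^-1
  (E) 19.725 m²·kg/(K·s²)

Reference: H = V·s·A⁻¹ = kg·m²·s⁻²·A⁻².
Each option:
  (A) kg·mol⁻¹
  (B) [mass flow rate] = kg·s⁻¹
  (C) m⁻³·s⁻¹·mol
  (D) V·s·A⁻¹ = J·C⁻¹·s·A⁻¹ = kg·m²·s⁻²·A⁻²  ← same
  (E) kg·m²·s⁻²·K⁻¹
Only (D) matches kg·m²·s⁻²·A⁻².

(D)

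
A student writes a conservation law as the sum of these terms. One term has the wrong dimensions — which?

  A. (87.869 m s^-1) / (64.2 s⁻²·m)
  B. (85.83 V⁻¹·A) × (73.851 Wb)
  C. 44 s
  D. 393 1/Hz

B.

Reduce each to base SI dimensions:
  A. [m·s⁻¹] / [m·s⁻²] = s
  B. [kg⁻¹·m⁻²·s³·A²] · [kg·m²·s⁻²·A⁻¹] = s·A
  C. s
  D. Hz⁻¹ = (s⁻¹)⁻¹ = s
All reduce to s except B., which is s·A.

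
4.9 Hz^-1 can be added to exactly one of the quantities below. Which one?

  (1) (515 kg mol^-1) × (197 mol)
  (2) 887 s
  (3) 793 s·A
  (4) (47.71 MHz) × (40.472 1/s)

Reference: Hz⁻¹ = (s⁻¹)⁻¹ = s.
Each option:
  (1) [kg·mol⁻¹] · [mol] = kg
  (2) s  ← same
  (3) s·A
  (4) [s⁻¹] · [s⁻¹] = s⁻²
Only (2) matches s.

(2)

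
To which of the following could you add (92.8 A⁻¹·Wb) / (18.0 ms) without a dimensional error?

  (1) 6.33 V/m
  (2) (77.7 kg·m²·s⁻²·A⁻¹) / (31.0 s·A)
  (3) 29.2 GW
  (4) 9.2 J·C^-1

Reference: [kg·m²·s⁻²·A⁻²] / [s] = kg·m²·s⁻³·A⁻².
Each option:
  (1) V·m⁻¹ = J·C⁻¹·m⁻¹ = kg·m·s⁻³·A⁻¹
  (2) [kg·m²·s⁻²·A⁻¹] / [s·A] = kg·m²·s⁻³·A⁻²  ← same
  (3) W = J·s⁻¹ = kg·m²·s⁻³
  (4) J·C⁻¹ = N·m·(s·A)⁻¹ = kg·m²·s⁻³·A⁻¹
Only (2) matches kg·m²·s⁻³·A⁻².

(2)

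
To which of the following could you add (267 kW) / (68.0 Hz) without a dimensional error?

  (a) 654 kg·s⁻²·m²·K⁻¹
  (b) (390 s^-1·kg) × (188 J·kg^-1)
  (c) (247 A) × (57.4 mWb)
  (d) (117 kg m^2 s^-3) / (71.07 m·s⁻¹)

Reference: [kg·m²·s⁻³] / [s⁻¹] = kg·m²·s⁻².
Each option:
  (a) kg·m²·s⁻²·K⁻¹
  (b) [kg·s⁻¹] · [m²·s⁻²] = kg·m²·s⁻³
  (c) [A] · [kg·m²·s⁻²·A⁻¹] = kg·m²·s⁻²  ← same
  (d) [kg·m²·s⁻³] / [m·s⁻¹] = kg·m·s⁻²
Only (c) matches kg·m²·s⁻².

(c)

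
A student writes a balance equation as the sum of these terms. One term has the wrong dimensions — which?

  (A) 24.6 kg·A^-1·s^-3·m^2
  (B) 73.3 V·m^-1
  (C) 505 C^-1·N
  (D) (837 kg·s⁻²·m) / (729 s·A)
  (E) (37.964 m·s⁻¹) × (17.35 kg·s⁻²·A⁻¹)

(A)

Reduce each to base SI dimensions:
  (A) kg·m²·s⁻³·A⁻¹
  (B) V·m⁻¹ = J·C⁻¹·m⁻¹ = kg·m·s⁻³·A⁻¹
  (C) N·C⁻¹ = kg·m·s⁻²·(s·A)⁻¹ = kg·m·s⁻³·A⁻¹
  (D) [kg·m·s⁻²] / [s·A] = kg·m·s⁻³·A⁻¹
  (E) [m·s⁻¹] · [kg·s⁻²·A⁻¹] = kg·m·s⁻³·A⁻¹
All reduce to kg·m·s⁻³·A⁻¹ except (A), which is kg·m²·s⁻³·A⁻¹.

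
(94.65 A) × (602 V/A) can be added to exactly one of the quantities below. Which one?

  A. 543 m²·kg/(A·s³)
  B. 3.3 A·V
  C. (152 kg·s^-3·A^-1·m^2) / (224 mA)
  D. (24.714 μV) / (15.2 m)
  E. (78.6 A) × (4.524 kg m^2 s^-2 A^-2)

Reference: [A] · [kg·m²·s⁻³·A⁻²] = kg·m²·s⁻³·A⁻¹.
Each option:
  A. kg·m²·s⁻³·A⁻¹  ← same
  B. V·A = J·C⁻¹·A = kg·m²·s⁻³
  C. [kg·m²·s⁻³·A⁻¹] / [A] = kg·m²·s⁻³·A⁻²
  D. [kg·m²·s⁻³·A⁻¹] / [m] = kg·m·s⁻³·A⁻¹
  E. [A] · [kg·m²·s⁻²·A⁻²] = kg·m²·s⁻²·A⁻¹
Only A. matches kg·m²·s⁻³·A⁻¹.

A.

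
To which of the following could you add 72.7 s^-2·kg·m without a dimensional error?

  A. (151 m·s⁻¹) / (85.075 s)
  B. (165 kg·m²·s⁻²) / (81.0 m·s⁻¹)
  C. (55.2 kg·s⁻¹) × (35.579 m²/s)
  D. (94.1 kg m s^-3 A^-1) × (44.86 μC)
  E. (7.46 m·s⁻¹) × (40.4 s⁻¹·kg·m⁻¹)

D.

Reference: kg·m·s⁻².
Each option:
  A. [m·s⁻¹] / [s] = m·s⁻²
  B. [kg·m²·s⁻²] / [m·s⁻¹] = kg·m·s⁻¹
  C. [kg·s⁻¹] · [m²·s⁻¹] = kg·m²·s⁻²
  D. [kg·m·s⁻³·A⁻¹] · [s·A] = kg·m·s⁻²  ← same
  E. [m·s⁻¹] · [kg·m⁻¹·s⁻¹] = kg·s⁻²
Only D. matches kg·m·s⁻².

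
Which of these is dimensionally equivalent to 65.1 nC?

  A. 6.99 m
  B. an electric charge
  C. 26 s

Reference: C = s·A.
Each option:
  A. m
  B. [electric charge] = s·A  ← same
  C. s
Only B. matches s·A.

B.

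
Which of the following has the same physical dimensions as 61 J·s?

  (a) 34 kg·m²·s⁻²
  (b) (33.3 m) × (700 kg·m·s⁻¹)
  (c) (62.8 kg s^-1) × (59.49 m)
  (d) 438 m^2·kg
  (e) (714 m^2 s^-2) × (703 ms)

(b)

Reference: J·s = N·m·s = kg·m²·s⁻¹.
Each option:
  (a) kg·m²·s⁻²
  (b) [m] · [kg·m·s⁻¹] = kg·m²·s⁻¹  ← same
  (c) [kg·s⁻¹] · [m] = kg·m·s⁻¹
  (d) kg·m²
  (e) [m²·s⁻²] · [s] = m²·s⁻¹
Only (b) matches kg·m²·s⁻¹.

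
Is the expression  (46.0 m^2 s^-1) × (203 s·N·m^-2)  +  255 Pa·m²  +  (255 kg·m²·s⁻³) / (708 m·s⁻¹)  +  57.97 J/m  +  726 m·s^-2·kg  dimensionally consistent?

Yes

Expand each in SI base units:
  (46.0 m^2 s^-1) × (203 s·N·m^-2):  [m²·s⁻¹] · [kg·m⁻¹·s⁻¹] = kg·m·s⁻²
  255 Pa·m²:  Pa·m² = N·m⁻²·m² = kg·m·s⁻²
  (255 kg·m²·s⁻³) / (708 m·s⁻¹):  [kg·m²·s⁻³] / [m·s⁻¹] = kg·m·s⁻²
  57.97 J/m:  J·m⁻¹ = N·m·m⁻¹ = kg·m·s⁻²
  726 m·s^-2·kg:  kg·m·s⁻²
Every term reduces to kg·m·s⁻².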